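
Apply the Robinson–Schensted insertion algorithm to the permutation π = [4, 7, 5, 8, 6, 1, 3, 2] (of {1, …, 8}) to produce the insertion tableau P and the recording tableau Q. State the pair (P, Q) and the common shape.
P = [1, 2, 6] / [3, 5] / [4, 8] / [7];  Q = [1, 2, 4] / [3, 5] / [6, 7] / [8];  common shape = (3, 2, 2, 1)

Row-insert the values π_1, π_2, … into P one at a time, bumping the leftmost entry strictly greater than the inserted value down to the next row. The recording tableau Q records, in position (i, j), the step at which that cell was added to P.
  Insert 4 (step 1): P = [4];  Q = [1]
  Insert 7 (step 2): P = [4, 7];  Q = [1, 2]
  Insert 5 (step 3): P = [4, 5] / [7];  Q = [1, 2] / [3]
  Insert 8 (step 4): P = [4, 5, 8] / [7];  Q = [1, 2, 4] / [3]
  Insert 6 (step 5): P = [4, 5, 6] / [7, 8];  Q = [1, 2, 4] / [3, 5]
  Insert 1 (step 6): P = [1, 5, 6] / [4, 8] / [7];  Q = [1, 2, 4] / [3, 5] / [6]
  Insert 3 (step 7): P = [1, 3, 6] / [4, 5] / [7, 8];  Q = [1, 2, 4] / [3, 5] / [6, 7]
  Insert 2 (step 8): P = [1, 2, 6] / [3, 5] / [4, 8] / [7];  Q = [1, 2, 4] / [3, 5] / [6, 7] / [8]
Final shape: (3, 2, 2, 1).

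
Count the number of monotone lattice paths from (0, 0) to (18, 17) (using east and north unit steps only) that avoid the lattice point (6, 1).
Number of paths = 4324615365

Total paths from (0, 0) to (18, 17): C(35, 18) = 4537567650. Paths through (6, 1): (paths (0, 0) → (6, 1)) × (paths (6, 1) → (18, 17)) = C(7, 6) · C(28, 12) = 7 · 30421755 = 212952285. Avoidance count = 4537567650 − 212952285 = 4324615365.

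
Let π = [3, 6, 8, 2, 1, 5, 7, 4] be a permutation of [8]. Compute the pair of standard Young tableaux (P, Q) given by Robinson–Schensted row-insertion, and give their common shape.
P = [1, 4, 7] / [2, 5, 8] / [3, 6];  Q = [1, 2, 3] / [4, 6, 7] / [5, 8];  common shape = (3, 3, 2)

Row-insert the values π_1, π_2, … into P one at a time, bumping the leftmost entry strictly greater than the inserted value down to the next row. The recording tableau Q records, in position (i, j), the step at which that cell was added to P.
  Insert 3 (step 1): P = [3];  Q = [1]
  Insert 6 (step 2): P = [3, 6];  Q = [1, 2]
  Insert 8 (step 3): P = [3, 6, 8];  Q = [1, 2, 3]
  Insert 2 (step 4): P = [2, 6, 8] / [3];  Q = [1, 2, 3] / [4]
  Insert 1 (step 5): P = [1, 6, 8] / [2] / [3];  Q = [1, 2, 3] / [4] / [5]
  Insert 5 (step 6): P = [1, 5, 8] / [2, 6] / [3];  Q = [1, 2, 3] / [4, 6] / [5]
  Insert 7 (step 7): P = [1, 5, 7] / [2, 6, 8] / [3];  Q = [1, 2, 3] / [4, 6, 7] / [5]
  Insert 4 (step 8): P = [1, 4, 7] / [2, 5, 8] / [3, 6];  Q = [1, 2, 3] / [4, 6, 7] / [5, 8]
Final shape: (3, 3, 2).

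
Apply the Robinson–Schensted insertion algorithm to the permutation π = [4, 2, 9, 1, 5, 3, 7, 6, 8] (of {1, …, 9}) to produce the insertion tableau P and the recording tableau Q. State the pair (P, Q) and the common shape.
P = [1, 3, 6, 8] / [2, 5, 7] / [4, 9];  Q = [1, 3, 7, 9] / [2, 5, 8] / [4, 6];  common shape = (4, 3, 2)

Row-insert the values π_1, π_2, … into P one at a time, bumping the leftmost entry strictly greater than the inserted value down to the next row. The recording tableau Q records, in position (i, j), the step at which that cell was added to P.
  Insert 4 (step 1): P = [4];  Q = [1]
  Insert 2 (step 2): P = [2] / [4];  Q = [1] / [2]
  Insert 9 (step 3): P = [2, 9] / [4];  Q = [1, 3] / [2]
  Insert 1 (step 4): P = [1, 9] / [2] / [4];  Q = [1, 3] / [2] / [4]
  Insert 5 (step 5): P = [1, 5] / [2, 9] / [4];  Q = [1, 3] / [2, 5] / [4]
  Insert 3 (step 6): P = [1, 3] / [2, 5] / [4, 9];  Q = [1, 3] / [2, 5] / [4, 6]
  Insert 7 (step 7): P = [1, 3, 7] / [2, 5] / [4, 9];  Q = [1, 3, 7] / [2, 5] / [4, 6]
  Insert 6 (step 8): P = [1, 3, 6] / [2, 5, 7] / [4, 9];  Q = [1, 3, 7] / [2, 5, 8] / [4, 6]
  Insert 8 (step 9): P = [1, 3, 6, 8] / [2, 5, 7] / [4, 9];  Q = [1, 3, 7, 9] / [2, 5, 8] / [4, 6]
Final shape: (4, 3, 2).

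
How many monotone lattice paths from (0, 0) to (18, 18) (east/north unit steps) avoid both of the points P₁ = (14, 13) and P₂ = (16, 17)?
Number of paths = 3950003670

Inclusion–exclusion. Total paths: C(36, 18) = 9075135300. Through P₁: C(27, 14)·C(9, 4) = 2527345800. Through P₂: C(33, 16)·C(3, 2) = 3500409330. Since P₁ is strictly southwest of P₂, a monotone path through both must visit P₁ then P₂; paths through both = C(27, 14)·C(6, 2)·C(3, 2) = 902623500. Avoid both = 9075135300 − 2527345800 − 3500409330 + 902623500 = 3950003670.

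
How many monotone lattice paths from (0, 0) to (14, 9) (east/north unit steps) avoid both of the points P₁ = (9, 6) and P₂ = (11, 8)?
Number of paths = 354702

Inclusion–exclusion. Total paths: C(23, 14) = 817190. Through P₁: C(15, 9)·C(8, 5) = 280280. Through P₂: C(19, 11)·C(4, 3) = 302328. Since P₁ is strictly southwest of P₂, a monotone path through both must visit P₁ then P₂; paths through both = C(15, 9)·C(4, 2)·C(4, 3) = 120120. Avoid both = 817190 − 280280 − 302328 + 120120 = 354702.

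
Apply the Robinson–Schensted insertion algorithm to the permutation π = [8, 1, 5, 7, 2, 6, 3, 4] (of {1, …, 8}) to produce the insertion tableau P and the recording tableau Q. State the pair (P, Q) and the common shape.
P = [1, 2, 3, 4] / [5, 6] / [7] / [8];  Q = [1, 3, 4, 8] / [2, 6] / [5] / [7];  common shape = (4, 2, 1, 1)

Row-insert the values π_1, π_2, … into P one at a time, bumping the leftmost entry strictly greater than the inserted value down to the next row. The recording tableau Q records, in position (i, j), the step at which that cell was added to P.
  Insert 8 (step 1): P = [8];  Q = [1]
  Insert 1 (step 2): P = [1] / [8];  Q = [1] / [2]
  Insert 5 (step 3): P = [1, 5] / [8];  Q = [1, 3] / [2]
  Insert 7 (step 4): P = [1, 5, 7] / [8];  Q = [1, 3, 4] / [2]
  Insert 2 (step 5): P = [1, 2, 7] / [5] / [8];  Q = [1, 3, 4] / [2] / [5]
  Insert 6 (step 6): P = [1, 2, 6] / [5, 7] / [8];  Q = [1, 3, 4] / [2, 6] / [5]
  Insert 3 (step 7): P = [1, 2, 3] / [5, 6] / [7] / [8];  Q = [1, 3, 4] / [2, 6] / [5] / [7]
  Insert 4 (step 8): P = [1, 2, 3, 4] / [5, 6] / [7] / [8];  Q = [1, 3, 4, 8] / [2, 6] / [5] / [7]
Final shape: (4, 2, 1, 1).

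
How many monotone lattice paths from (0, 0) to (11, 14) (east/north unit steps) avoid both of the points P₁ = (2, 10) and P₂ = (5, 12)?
Number of paths = 4255426

Inclusion–exclusion. Total paths: C(25, 11) = 4457400. Through P₁: C(12, 2)·C(13, 9) = 47190. Through P₂: C(17, 5)·C(8, 6) = 173264. Since P₁ is strictly southwest of P₂, a monotone path through both must visit P₁ then P₂; paths through both = C(12, 2)·C(5, 3)·C(8, 6) = 18480. Avoid both = 4457400 − 47190 − 173264 + 18480 = 4255426.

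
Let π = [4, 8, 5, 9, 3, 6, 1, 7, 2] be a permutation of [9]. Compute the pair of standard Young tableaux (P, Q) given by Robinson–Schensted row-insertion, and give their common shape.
P = [1, 2, 6, 7] / [3, 5] / [4, 9] / [8];  Q = [1, 2, 4, 8] / [3, 6] / [5, 9] / [7];  common shape = (4, 2, 2, 1)

Row-insert the values π_1, π_2, … into P one at a time, bumping the leftmost entry strictly greater than the inserted value down to the next row. The recording tableau Q records, in position (i, j), the step at which that cell was added to P.
  Insert 4 (step 1): P = [4];  Q = [1]
  Insert 8 (step 2): P = [4, 8];  Q = [1, 2]
  Insert 5 (step 3): P = [4, 5] / [8];  Q = [1, 2] / [3]
  Insert 9 (step 4): P = [4, 5, 9] / [8];  Q = [1, 2, 4] / [3]
  Insert 3 (step 5): P = [3, 5, 9] / [4] / [8];  Q = [1, 2, 4] / [3] / [5]
  Insert 6 (step 6): P = [3, 5, 6] / [4, 9] / [8];  Q = [1, 2, 4] / [3, 6] / [5]
  Insert 1 (step 7): P = [1, 5, 6] / [3, 9] / [4] / [8];  Q = [1, 2, 4] / [3, 6] / [5] / [7]
  Insert 7 (step 8): P = [1, 5, 6, 7] / [3, 9] / [4] / [8];  Q = [1, 2, 4, 8] / [3, 6] / [5] / [7]
  Insert 2 (step 9): P = [1, 2, 6, 7] / [3, 5] / [4, 9] / [8];  Q = [1, 2, 4, 8] / [3, 6] / [5, 9] / [7]
Final shape: (4, 2, 2, 1).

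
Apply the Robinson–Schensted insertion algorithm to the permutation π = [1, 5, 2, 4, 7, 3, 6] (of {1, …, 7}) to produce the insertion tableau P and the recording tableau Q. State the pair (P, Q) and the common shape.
P = [1, 2, 3, 6] / [4, 7] / [5];  Q = [1, 2, 4, 5] / [3, 7] / [6];  common shape = (4, 2, 1)

Row-insert the values π_1, π_2, … into P one at a time, bumping the leftmost entry strictly greater than the inserted value down to the next row. The recording tableau Q records, in position (i, j), the step at which that cell was added to P.
  Insert 1 (step 1): P = [1];  Q = [1]
  Insert 5 (step 2): P = [1, 5];  Q = [1, 2]
  Insert 2 (step 3): P = [1, 2] / [5];  Q = [1, 2] / [3]
  Insert 4 (step 4): P = [1, 2, 4] / [5];  Q = [1, 2, 4] / [3]
  Insert 7 (step 5): P = [1, 2, 4, 7] / [5];  Q = [1, 2, 4, 5] / [3]
  Insert 3 (step 6): P = [1, 2, 3, 7] / [4] / [5];  Q = [1, 2, 4, 5] / [3] / [6]
  Insert 6 (step 7): P = [1, 2, 3, 6] / [4, 7] / [5];  Q = [1, 2, 4, 5] / [3, 7] / [6]
Final shape: (4, 2, 1).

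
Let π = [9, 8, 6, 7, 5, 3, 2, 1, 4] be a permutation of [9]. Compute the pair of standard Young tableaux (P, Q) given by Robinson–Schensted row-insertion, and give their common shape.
P = [1, 4] / [2, 7] / [3] / [5] / [6] / [8] / [9];  Q = [1, 4] / [2, 9] / [3] / [5] / [6] / [7] / [8];  common shape = (2, 2, 1, 1, 1, 1, 1)

Row-insert the values π_1, π_2, … into P one at a time, bumping the leftmost entry strictly greater than the inserted value down to the next row. The recording tableau Q records, in position (i, j), the step at which that cell was added to P.
  Insert 9 (step 1): P = [9];  Q = [1]
  Insert 8 (step 2): P = [8] / [9];  Q = [1] / [2]
  Insert 6 (step 3): P = [6] / [8] / [9];  Q = [1] / [2] / [3]
  Insert 7 (step 4): P = [6, 7] / [8] / [9];  Q = [1, 4] / [2] / [3]
  Insert 5 (step 5): P = [5, 7] / [6] / [8] / [9];  Q = [1, 4] / [2] / [3] / [5]
  Insert 3 (step 6): P = [3, 7] / [5] / [6] / [8] / [9];  Q = [1, 4] / [2] / [3] / [5] / [6]
  Insert 2 (step 7): P = [2, 7] / [3] / [5] / [6] / [8] / [9];  Q = [1, 4] / [2] / [3] / [5] / [6] / [7]
  Insert 1 (step 8): P = [1, 7] / [2] / [3] / [5] / [6] / [8] / [9];  Q = [1, 4] / [2] / [3] / [5] / [6] / [7] / [8]
  Insert 4 (step 9): P = [1, 4] / [2, 7] / [3] / [5] / [6] / [8] / [9];  Q = [1, 4] / [2, 9] / [3] / [5] / [6] / [7] / [8]
Final shape: (2, 2, 1, 1, 1, 1, 1).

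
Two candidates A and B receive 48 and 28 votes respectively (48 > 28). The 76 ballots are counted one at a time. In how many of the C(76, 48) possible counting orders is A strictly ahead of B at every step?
Strict-lead orderings = 131096805551297099500

Total orderings of the 76 votes with 48 for A: C(76, 48) = 498167861094928978100. By the Bertrand ballot formula (Cycle Lemma / reflection principle), the number of orderings in which A is strictly ahead of B throughout is (p − q)/(p + q) · C(p + q, p) = (48 − 28)/(48 + 28) · 498167861094928978100 = 131096805551297099500.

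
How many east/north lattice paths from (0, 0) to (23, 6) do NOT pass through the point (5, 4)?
Number of paths = 451080

Total paths from (0, 0) to (23, 6): C(29, 23) = 475020. Paths through (5, 4): (paths (0, 0) → (5, 4)) × (paths (5, 4) → (23, 6)) = C(9, 5) · C(20, 18) = 126 · 190 = 23940. Avoidance count = 475020 − 23940 = 451080.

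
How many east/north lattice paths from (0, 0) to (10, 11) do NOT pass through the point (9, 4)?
Number of paths = 346996

Total paths from (0, 0) to (10, 11): C(21, 10) = 352716. Paths through (9, 4): (paths (0, 0) → (9, 4)) × (paths (9, 4) → (10, 11)) = C(13, 9) · C(8, 1) = 715 · 8 = 5720. Avoidance count = 352716 − 5720 = 346996.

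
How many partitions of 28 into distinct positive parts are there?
q(28) = 222

A partition into distinct parts is a strictly decreasing sequence summing to n. The recurrence d(n, m) = d(n, m−1) + d(n−m, m−1) (use part m at most once) with q(n) = d(n, n) gives q(28) = 222. (Euler's theorem: # distinct-part partitions = # odd-part partitions.)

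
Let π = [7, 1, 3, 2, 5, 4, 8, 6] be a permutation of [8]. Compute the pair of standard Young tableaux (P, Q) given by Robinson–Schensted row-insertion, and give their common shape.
P = [1, 2, 4, 6] / [3, 5, 8] / [7];  Q = [1, 3, 5, 7] / [2, 6, 8] / [4];  common shape = (4, 3, 1)

Row-insert the values π_1, π_2, … into P one at a time, bumping the leftmost entry strictly greater than the inserted value down to the next row. The recording tableau Q records, in position (i, j), the step at which that cell was added to P.
  Insert 7 (step 1): P = [7];  Q = [1]
  Insert 1 (step 2): P = [1] / [7];  Q = [1] / [2]
  Insert 3 (step 3): P = [1, 3] / [7];  Q = [1, 3] / [2]
  Insert 2 (step 4): P = [1, 2] / [3] / [7];  Q = [1, 3] / [2] / [4]
  Insert 5 (step 5): P = [1, 2, 5] / [3] / [7];  Q = [1, 3, 5] / [2] / [4]
  Insert 4 (step 6): P = [1, 2, 4] / [3, 5] / [7];  Q = [1, 3, 5] / [2, 6] / [4]
  Insert 8 (step 7): P = [1, 2, 4, 8] / [3, 5] / [7];  Q = [1, 3, 5, 7] / [2, 6] / [4]
  Insert 6 (step 8): P = [1, 2, 4, 6] / [3, 5, 8] / [7];  Q = [1, 3, 5, 7] / [2, 6, 8] / [4]
Final shape: (4, 3, 1).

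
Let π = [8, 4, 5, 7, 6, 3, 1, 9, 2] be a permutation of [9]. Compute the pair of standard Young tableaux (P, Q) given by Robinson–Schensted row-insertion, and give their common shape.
P = [1, 2, 6, 9] / [3, 5] / [4] / [7] / [8];  Q = [1, 3, 4, 8] / [2, 9] / [5] / [6] / [7];  common shape = (4, 2, 1, 1, 1)

Row-insert the values π_1, π_2, … into P one at a time, bumping the leftmost entry strictly greater than the inserted value down to the next row. The recording tableau Q records, in position (i, j), the step at which that cell was added to P.
  Insert 8 (step 1): P = [8];  Q = [1]
  Insert 4 (step 2): P = [4] / [8];  Q = [1] / [2]
  Insert 5 (step 3): P = [4, 5] / [8];  Q = [1, 3] / [2]
  Insert 7 (step 4): P = [4, 5, 7] / [8];  Q = [1, 3, 4] / [2]
  Insert 6 (step 5): P = [4, 5, 6] / [7] / [8];  Q = [1, 3, 4] / [2] / [5]
  Insert 3 (step 6): P = [3, 5, 6] / [4] / [7] / [8];  Q = [1, 3, 4] / [2] / [5] / [6]
  Insert 1 (step 7): P = [1, 5, 6] / [3] / [4] / [7] / [8];  Q = [1, 3, 4] / [2] / [5] / [6] / [7]
  Insert 9 (step 8): P = [1, 5, 6, 9] / [3] / [4] / [7] / [8];  Q = [1, 3, 4, 8] / [2] / [5] / [6] / [7]
  Insert 2 (step 9): P = [1, 2, 6, 9] / [3, 5] / [4] / [7] / [8];  Q = [1, 3, 4, 8] / [2, 9] / [5] / [6] / [7]
Final shape: (4, 2, 1, 1, 1).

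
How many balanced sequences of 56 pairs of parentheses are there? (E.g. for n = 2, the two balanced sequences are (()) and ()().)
C_56 = 6852456927844873497549658464312

These balanced parentheses are counted by the Catalan number C_n = (1/(n + 1)) · C(2n, n). For n = 56: C_56 = (1/57) · C(112, 56) = 390590044887157789360330532465784/57 = 6852456927844873497549658464312.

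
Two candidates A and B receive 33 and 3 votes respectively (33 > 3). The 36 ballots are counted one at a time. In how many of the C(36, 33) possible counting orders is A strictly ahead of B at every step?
Strict-lead orderings = 5950

Total orderings of the 36 votes with 33 for A: C(36, 33) = 7140. By the Bertrand ballot formula (Cycle Lemma / reflection principle), the number of orderings in which A is strictly ahead of B throughout is (p − q)/(p + q) · C(p + q, p) = (33 − 3)/(33 + 3) · 7140 = 5950.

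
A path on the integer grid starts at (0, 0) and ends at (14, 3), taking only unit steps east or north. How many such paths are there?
Number of paths = 680

A monotone lattice path from (0, 0) to (14, 3) consists of 14 east steps and 3 north steps in some order, so it is determined by which 14 of the 17 steps are east. The count is C(17, 14) = 680.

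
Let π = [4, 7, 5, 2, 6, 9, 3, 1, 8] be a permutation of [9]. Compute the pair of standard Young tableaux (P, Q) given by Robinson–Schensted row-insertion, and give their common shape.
P = [1, 3, 6, 8] / [2, 5, 9] / [4] / [7];  Q = [1, 2, 5, 6] / [3, 7, 9] / [4] / [8];  common shape = (4, 3, 1, 1)

Row-insert the values π_1, π_2, … into P one at a time, bumping the leftmost entry strictly greater than the inserted value down to the next row. The recording tableau Q records, in position (i, j), the step at which that cell was added to P.
  Insert 4 (step 1): P = [4];  Q = [1]
  Insert 7 (step 2): P = [4, 7];  Q = [1, 2]
  Insert 5 (step 3): P = [4, 5] / [7];  Q = [1, 2] / [3]
  Insert 2 (step 4): P = [2, 5] / [4] / [7];  Q = [1, 2] / [3] / [4]
  Insert 6 (step 5): P = [2, 5, 6] / [4] / [7];  Q = [1, 2, 5] / [3] / [4]
  Insert 9 (step 6): P = [2, 5, 6, 9] / [4] / [7];  Q = [1, 2, 5, 6] / [3] / [4]
  Insert 3 (step 7): P = [2, 3, 6, 9] / [4, 5] / [7];  Q = [1, 2, 5, 6] / [3, 7] / [4]
  Insert 1 (step 8): P = [1, 3, 6, 9] / [2, 5] / [4] / [7];  Q = [1, 2, 5, 6] / [3, 7] / [4] / [8]
  Insert 8 (step 9): P = [1, 3, 6, 8] / [2, 5, 9] / [4] / [7];  Q = [1, 2, 5, 6] / [3, 7, 9] / [4] / [8]
Final shape: (4, 3, 1, 1).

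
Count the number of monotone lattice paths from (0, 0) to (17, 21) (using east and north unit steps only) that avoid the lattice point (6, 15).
Number of paths = 28109572116

Total paths from (0, 0) to (17, 21): C(38, 17) = 28781143380. Paths through (6, 15): (paths (0, 0) → (6, 15)) × (paths (6, 15) → (17, 21)) = C(21, 6) · C(17, 11) = 54264 · 12376 = 671571264. Avoidance count = 28781143380 − 671571264 = 28109572116.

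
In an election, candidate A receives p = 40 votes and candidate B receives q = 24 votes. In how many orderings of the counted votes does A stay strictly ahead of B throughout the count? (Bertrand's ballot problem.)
Strict-lead orderings = 62662276367416530

Total orderings of the 64 votes with 40 for A: C(64, 40) = 250649105469666120. By the Bertrand ballot formula (Cycle Lemma / reflection principle), the number of orderings in which A is strictly ahead of B throughout is (p − q)/(p + q) · C(p + q, p) = (40 − 24)/(40 + 24) · 250649105469666120 = 62662276367416530.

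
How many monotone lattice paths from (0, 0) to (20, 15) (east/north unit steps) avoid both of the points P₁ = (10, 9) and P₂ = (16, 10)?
Number of paths = 1920378922

Inclusion–exclusion. Total paths: C(35, 20) = 3247943160. Through P₁: C(19, 10)·C(16, 10) = 739763024. Through P₂: C(26, 16)·C(9, 4) = 669278610. Since P₁ is strictly southwest of P₂, a monotone path through both must visit P₁ then P₂; paths through both = C(19, 10)·C(7, 6)·C(9, 4) = 81477396. Avoid both = 3247943160 − 739763024 − 669278610 + 81477396 = 1920378922.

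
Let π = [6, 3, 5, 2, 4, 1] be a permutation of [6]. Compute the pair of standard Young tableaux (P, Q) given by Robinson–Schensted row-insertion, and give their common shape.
P = [1, 4] / [2, 5] / [3] / [6];  Q = [1, 3] / [2, 5] / [4] / [6];  common shape = (2, 2, 1, 1)

Row-insert the values π_1, π_2, … into P one at a time, bumping the leftmost entry strictly greater than the inserted value down to the next row. The recording tableau Q records, in position (i, j), the step at which that cell was added to P.
  Insert 6 (step 1): P = [6];  Q = [1]
  Insert 3 (step 2): P = [3] / [6];  Q = [1] / [2]
  Insert 5 (step 3): P = [3, 5] / [6];  Q = [1, 3] / [2]
  Insert 2 (step 4): P = [2, 5] / [3] / [6];  Q = [1, 3] / [2] / [4]
  Insert 4 (step 5): P = [2, 4] / [3, 5] / [6];  Q = [1, 3] / [2, 5] / [4]
  Insert 1 (step 6): P = [1, 4] / [2, 5] / [3] / [6];  Q = [1, 3] / [2, 5] / [4] / [6]
Final shape: (2, 2, 1, 1).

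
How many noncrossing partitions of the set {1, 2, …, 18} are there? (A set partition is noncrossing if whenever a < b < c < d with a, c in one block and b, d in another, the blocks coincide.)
C_18 = 477638700

These noncrossing partitions are counted by the Catalan number C_n = (1/(n + 1)) · C(2n, n). For n = 18: C_18 = (1/19) · C(36, 18) = 9075135300/19 = 477638700.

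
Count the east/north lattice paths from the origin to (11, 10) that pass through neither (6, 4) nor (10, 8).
Number of paths = 168522

Inclusion–exclusion. Total paths: C(21, 11) = 352716. Through P₁: C(10, 6)·C(11, 5) = 97020. Through P₂: C(18, 10)·C(3, 1) = 131274. Since P₁ is strictly southwest of P₂, a monotone path through both must visit P₁ then P₂; paths through both = C(10, 6)·C(8, 4)·C(3, 1) = 44100. Avoid both = 352716 − 97020 − 131274 + 44100 = 168522.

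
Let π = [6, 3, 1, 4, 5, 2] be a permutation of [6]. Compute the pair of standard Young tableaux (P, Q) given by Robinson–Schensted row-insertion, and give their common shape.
P = [1, 2, 5] / [3, 4] / [6];  Q = [1, 4, 5] / [2, 6] / [3];  common shape = (3, 2, 1)

Row-insert the values π_1, π_2, … into P one at a time, bumping the leftmost entry strictly greater than the inserted value down to the next row. The recording tableau Q records, in position (i, j), the step at which that cell was added to P.
  Insert 6 (step 1): P = [6];  Q = [1]
  Insert 3 (step 2): P = [3] / [6];  Q = [1] / [2]
  Insert 1 (step 3): P = [1] / [3] / [6];  Q = [1] / [2] / [3]
  Insert 4 (step 4): P = [1, 4] / [3] / [6];  Q = [1, 4] / [2] / [3]
  Insert 5 (step 5): P = [1, 4, 5] / [3] / [6];  Q = [1, 4, 5] / [2] / [3]
  Insert 2 (step 6): P = [1, 2, 5] / [3, 4] / [6];  Q = [1, 4, 5] / [2, 6] / [3]
Final shape: (3, 2, 1).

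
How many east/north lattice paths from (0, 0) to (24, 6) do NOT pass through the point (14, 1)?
Number of paths = 548730

Total paths from (0, 0) to (24, 6): C(30, 24) = 593775. Paths through (14, 1): (paths (0, 0) → (14, 1)) × (paths (14, 1) → (24, 6)) = C(15, 14) · C(15, 10) = 15 · 3003 = 45045. Avoidance count = 593775 − 45045 = 548730.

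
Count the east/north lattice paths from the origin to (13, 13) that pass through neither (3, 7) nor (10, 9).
Number of paths = 6357610

Inclusion–exclusion. Total paths: C(26, 13) = 10400600. Through P₁: C(10, 3)·C(16, 10) = 960960. Through P₂: C(19, 10)·C(7, 3) = 3233230. Since P₁ is strictly southwest of P₂, a monotone path through both must visit P₁ then P₂; paths through both = C(10, 3)·C(9, 7)·C(7, 3) = 151200. Avoid both = 10400600 − 960960 − 3233230 + 151200 = 6357610.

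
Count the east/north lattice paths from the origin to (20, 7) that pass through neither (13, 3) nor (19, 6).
Number of paths = 443110

Inclusion–exclusion. Total paths: C(27, 20) = 888030. Through P₁: C(16, 13)·C(11, 7) = 184800. Through P₂: C(25, 19)·C(2, 1) = 354200. Since P₁ is strictly southwest of P₂, a monotone path through both must visit P₁ then P₂; paths through both = C(16, 13)·C(9, 6)·C(2, 1) = 94080. Avoid both = 888030 − 184800 − 354200 + 94080 = 443110.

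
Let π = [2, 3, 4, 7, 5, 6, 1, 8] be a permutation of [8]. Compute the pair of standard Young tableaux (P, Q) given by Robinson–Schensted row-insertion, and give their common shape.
P = [1, 3, 4, 5, 6, 8] / [2] / [7];  Q = [1, 2, 3, 4, 6, 8] / [5] / [7];  common shape = (6, 1, 1)

Row-insert the values π_1, π_2, … into P one at a time, bumping the leftmost entry strictly greater than the inserted value down to the next row. The recording tableau Q records, in position (i, j), the step at which that cell was added to P.
  Insert 2 (step 1): P = [2];  Q = [1]
  Insert 3 (step 2): P = [2, 3];  Q = [1, 2]
  Insert 4 (step 3): P = [2, 3, 4];  Q = [1, 2, 3]
  Insert 7 (step 4): P = [2, 3, 4, 7];  Q = [1, 2, 3, 4]
  Insert 5 (step 5): P = [2, 3, 4, 5] / [7];  Q = [1, 2, 3, 4] / [5]
  Insert 6 (step 6): P = [2, 3, 4, 5, 6] / [7];  Q = [1, 2, 3, 4, 6] / [5]
  Insert 1 (step 7): P = [1, 3, 4, 5, 6] / [2] / [7];  Q = [1, 2, 3, 4, 6] / [5] / [7]
  Insert 8 (step 8): P = [1, 3, 4, 5, 6, 8] / [2] / [7];  Q = [1, 2, 3, 4, 6, 8] / [5] / [7]
Final shape: (6, 1, 1).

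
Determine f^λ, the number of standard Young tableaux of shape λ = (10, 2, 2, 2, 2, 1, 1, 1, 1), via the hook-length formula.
# SYT of shape (10, 2, 2, 2, 2, 1, 1, 1, 1) = 68395250

Hook-length formula: f^λ = n! / Π hook(c), product over all cells c of the Young diagram. For λ = (10, 2, 2, 2, 2, 1, 1, 1, 1), n = 22 boxes. Hook lengths by row (left-to-right, top-to-bottom): [18, 13, 8, 7, 6, 5, 4, 3, 2, 1]; [9, 4]; [8, 3]; [7, 2]; [6, 1]; [4]; [3]; [2]; [1]. Product of hooks = 16433900421120. So f^λ = 22! / 16433900421120 = 1124000727777607680000 / 16433900421120 = 68395250.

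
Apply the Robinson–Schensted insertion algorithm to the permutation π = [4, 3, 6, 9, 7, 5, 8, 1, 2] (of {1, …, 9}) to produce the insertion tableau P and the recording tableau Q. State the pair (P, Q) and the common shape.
P = [1, 2, 7, 8] / [3, 5] / [4, 6] / [9];  Q = [1, 3, 4, 7] / [2, 5] / [6, 9] / [8];  common shape = (4, 2, 2, 1)

Row-insert the values π_1, π_2, … into P one at a time, bumping the leftmost entry strictly greater than the inserted value down to the next row. The recording tableau Q records, in position (i, j), the step at which that cell was added to P.
  Insert 4 (step 1): P = [4];  Q = [1]
  Insert 3 (step 2): P = [3] / [4];  Q = [1] / [2]
  Insert 6 (step 3): P = [3, 6] / [4];  Q = [1, 3] / [2]
  Insert 9 (step 4): P = [3, 6, 9] / [4];  Q = [1, 3, 4] / [2]
  Insert 7 (step 5): P = [3, 6, 7] / [4, 9];  Q = [1, 3, 4] / [2, 5]
  Insert 5 (step 6): P = [3, 5, 7] / [4, 6] / [9];  Q = [1, 3, 4] / [2, 5] / [6]
  Insert 8 (step 7): P = [3, 5, 7, 8] / [4, 6] / [9];  Q = [1, 3, 4, 7] / [2, 5] / [6]
  Insert 1 (step 8): P = [1, 5, 7, 8] / [3, 6] / [4] / [9];  Q = [1, 3, 4, 7] / [2, 5] / [6] / [8]
  Insert 2 (step 9): P = [1, 2, 7, 8] / [3, 5] / [4, 6] / [9];  Q = [1, 3, 4, 7] / [2, 5] / [6, 9] / [8]
Final shape: (4, 2, 2, 1).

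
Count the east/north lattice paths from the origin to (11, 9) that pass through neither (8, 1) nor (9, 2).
Number of paths = 165143

Inclusion–exclusion. Total paths: C(20, 11) = 167960. Through P₁: C(9, 8)·C(11, 3) = 1485. Through P₂: C(11, 9)·C(9, 2) = 1980. Since P₁ is strictly southwest of P₂, a monotone path through both must visit P₁ then P₂; paths through both = C(9, 8)·C(2, 1)·C(9, 2) = 648. Avoid both = 167960 − 1485 − 1980 + 648 = 165143.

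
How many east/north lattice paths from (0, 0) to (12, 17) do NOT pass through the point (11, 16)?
Number of paths = 25820145

Total paths from (0, 0) to (12, 17): C(29, 12) = 51895935. Paths through (11, 16): (paths (0, 0) → (11, 16)) × (paths (11, 16) → (12, 17)) = C(27, 11) · C(2, 1) = 13037895 · 2 = 26075790. Avoidance count = 51895935 − 26075790 = 25820145.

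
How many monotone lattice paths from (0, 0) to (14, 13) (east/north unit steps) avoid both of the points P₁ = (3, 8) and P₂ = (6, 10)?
Number of paths = 18288510

Inclusion–exclusion. Total paths: C(27, 14) = 20058300. Through P₁: C(11, 3)·C(16, 11) = 720720. Through P₂: C(16, 6)·C(11, 8) = 1321320. Since P₁ is strictly southwest of P₂, a monotone path through both must visit P₁ then P₂; paths through both = C(11, 3)·C(5, 3)·C(11, 8) = 272250. Avoid both = 20058300 − 720720 − 1321320 + 272250 = 18288510.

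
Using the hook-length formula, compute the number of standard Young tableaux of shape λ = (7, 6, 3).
# SYT of shape (7, 6, 3) = 91520

Hook-length formula: f^λ = n! / Π hook(c), product over all cells c of the Young diagram. For λ = (7, 6, 3), n = 16 boxes. Hook lengths by row (left-to-right, top-to-bottom): [9, 8, 7, 5, 4, 3, 1]; [7, 6, 5, 3, 2, 1]; [3, 2, 1]. Product of hooks = 228614400. So f^λ = 16! / 228614400 = 20922789888000 / 228614400 = 91520.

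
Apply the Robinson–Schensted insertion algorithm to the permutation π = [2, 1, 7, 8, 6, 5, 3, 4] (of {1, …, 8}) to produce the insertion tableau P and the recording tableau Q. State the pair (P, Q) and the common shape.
P = [1, 3, 4] / [2, 5, 8] / [6] / [7];  Q = [1, 3, 4] / [2, 5, 8] / [6] / [7];  common shape = (3, 3, 1, 1)

Row-insert the values π_1, π_2, … into P one at a time, bumping the leftmost entry strictly greater than the inserted value down to the next row. The recording tableau Q records, in position (i, j), the step at which that cell was added to P.
  Insert 2 (step 1): P = [2];  Q = [1]
  Insert 1 (step 2): P = [1] / [2];  Q = [1] / [2]
  Insert 7 (step 3): P = [1, 7] / [2];  Q = [1, 3] / [2]
  Insert 8 (step 4): P = [1, 7, 8] / [2];  Q = [1, 3, 4] / [2]
  Insert 6 (step 5): P = [1, 6, 8] / [2, 7];  Q = [1, 3, 4] / [2, 5]
  Insert 5 (step 6): P = [1, 5, 8] / [2, 6] / [7];  Q = [1, 3, 4] / [2, 5] / [6]
  Insert 3 (step 7): P = [1, 3, 8] / [2, 5] / [6] / [7];  Q = [1, 3, 4] / [2, 5] / [6] / [7]
  Insert 4 (step 8): P = [1, 3, 4] / [2, 5, 8] / [6] / [7];  Q = [1, 3, 4] / [2, 5, 8] / [6] / [7]
Final shape: (3, 3, 1, 1).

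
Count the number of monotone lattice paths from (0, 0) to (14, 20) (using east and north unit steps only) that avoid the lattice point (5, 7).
Number of paths = 998019000

Total paths from (0, 0) to (14, 20): C(34, 14) = 1391975640. Paths through (5, 7): (paths (0, 0) → (5, 7)) × (paths (5, 7) → (14, 20)) = C(12, 5) · C(22, 9) = 792 · 497420 = 393956640. Avoidance count = 1391975640 − 393956640 = 998019000.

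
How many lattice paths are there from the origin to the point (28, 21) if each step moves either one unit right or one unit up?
Number of paths = 39049918716424

A monotone lattice path from (0, 0) to (28, 21) consists of 28 east steps and 21 north steps in some order, so it is determined by which 28 of the 49 steps are east. The count is C(49, 28) = 39049918716424.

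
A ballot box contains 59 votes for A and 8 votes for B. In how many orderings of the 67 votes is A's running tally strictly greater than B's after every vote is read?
Strict-lead orderings = 4964782680

Total orderings of the 67 votes with 59 for A: C(67, 59) = 6522361560. By the Bertrand ballot formula (Cycle Lemma / reflection principle), the number of orderings in which A is strictly ahead of B throughout is (p − q)/(p + q) · C(p + q, p) = (59 − 8)/(59 + 8) · 6522361560 = 4964782680.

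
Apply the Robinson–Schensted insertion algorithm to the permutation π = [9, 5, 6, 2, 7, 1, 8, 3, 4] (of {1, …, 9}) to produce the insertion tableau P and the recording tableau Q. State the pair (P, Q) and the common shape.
P = [1, 3, 4, 8] / [2, 6, 7] / [5] / [9];  Q = [1, 3, 5, 7] / [2, 8, 9] / [4] / [6];  common shape = (4, 3, 1, 1)

Row-insert the values π_1, π_2, … into P one at a time, bumping the leftmost entry strictly greater than the inserted value down to the next row. The recording tableau Q records, in position (i, j), the step at which that cell was added to P.
  Insert 9 (step 1): P = [9];  Q = [1]
  Insert 5 (step 2): P = [5] / [9];  Q = [1] / [2]
  Insert 6 (step 3): P = [5, 6] / [9];  Q = [1, 3] / [2]
  Insert 2 (step 4): P = [2, 6] / [5] / [9];  Q = [1, 3] / [2] / [4]
  Insert 7 (step 5): P = [2, 6, 7] / [5] / [9];  Q = [1, 3, 5] / [2] / [4]
  Insert 1 (step 6): P = [1, 6, 7] / [2] / [5] / [9];  Q = [1, 3, 5] / [2] / [4] / [6]
  Insert 8 (step 7): P = [1, 6, 7, 8] / [2] / [5] / [9];  Q = [1, 3, 5, 7] / [2] / [4] / [6]
  Insert 3 (step 8): P = [1, 3, 7, 8] / [2, 6] / [5] / [9];  Q = [1, 3, 5, 7] / [2, 8] / [4] / [6]
  Insert 4 (step 9): P = [1, 3, 4, 8] / [2, 6, 7] / [5] / [9];  Q = [1, 3, 5, 7] / [2, 8, 9] / [4] / [6]
Final shape: (4, 3, 1, 1).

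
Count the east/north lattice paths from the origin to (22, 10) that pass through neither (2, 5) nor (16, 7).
Number of paths = 43015002

Inclusion–exclusion. Total paths: C(32, 22) = 64512240. Through P₁: C(7, 2)·C(25, 20) = 1115730. Through P₂: C(23, 16)·C(9, 6) = 20593188. Since P₁ is strictly southwest of P₂, a monotone path through both must visit P₁ then P₂; paths through both = C(7, 2)·C(16, 14)·C(9, 6) = 211680. Avoid both = 64512240 − 1115730 − 20593188 + 211680 = 43015002.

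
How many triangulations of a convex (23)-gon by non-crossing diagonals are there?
C_21 = 24466267020

These polygon triangulations are counted by the Catalan number C_n = (1/(n + 1)) · C(2n, n). For n = 21: C_21 = (1/22) · C(42, 21) = 538257874440/22 = 24466267020.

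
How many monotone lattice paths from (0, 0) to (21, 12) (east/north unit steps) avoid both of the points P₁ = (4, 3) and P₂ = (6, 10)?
Number of paths = 244540342

Inclusion–exclusion. Total paths: C(33, 21) = 354817320. Through P₁: C(7, 4)·C(26, 17) = 109359250. Through P₂: C(16, 6)·C(17, 15) = 1089088. Since P₁ is strictly southwest of P₂, a monotone path through both must visit P₁ then P₂; paths through both = C(7, 4)·C(9, 2)·C(17, 15) = 171360. Avoid both = 354817320 − 109359250 − 1089088 + 171360 = 244540342.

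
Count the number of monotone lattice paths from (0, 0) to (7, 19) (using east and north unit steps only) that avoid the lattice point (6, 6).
Number of paths = 644864

Total paths from (0, 0) to (7, 19): C(26, 7) = 657800. Paths through (6, 6): (paths (0, 0) → (6, 6)) × (paths (6, 6) → (7, 19)) = C(12, 6) · C(14, 1) = 924 · 14 = 12936. Avoidance count = 657800 − 12936 = 644864.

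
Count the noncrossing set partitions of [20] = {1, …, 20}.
C_20 = 6564120420

These noncrossing partitions are counted by the Catalan number C_n = (1/(n + 1)) · C(2n, n). For n = 20: C_20 = (1/21) · C(40, 20) = 137846528820/21 = 6564120420.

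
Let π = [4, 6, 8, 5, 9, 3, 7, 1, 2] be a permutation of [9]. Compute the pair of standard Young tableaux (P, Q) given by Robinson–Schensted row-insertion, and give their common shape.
P = [1, 2, 7, 9] / [3, 5] / [4, 8] / [6];  Q = [1, 2, 3, 5] / [4, 7] / [6, 9] / [8];  common shape = (4, 2, 2, 1)

Row-insert the values π_1, π_2, … into P one at a time, bumping the leftmost entry strictly greater than the inserted value down to the next row. The recording tableau Q records, in position (i, j), the step at which that cell was added to P.
  Insert 4 (step 1): P = [4];  Q = [1]
  Insert 6 (step 2): P = [4, 6];  Q = [1, 2]
  Insert 8 (step 3): P = [4, 6, 8];  Q = [1, 2, 3]
  Insert 5 (step 4): P = [4, 5, 8] / [6];  Q = [1, 2, 3] / [4]
  Insert 9 (step 5): P = [4, 5, 8, 9] / [6];  Q = [1, 2, 3, 5] / [4]
  Insert 3 (step 6): P = [3, 5, 8, 9] / [4] / [6];  Q = [1, 2, 3, 5] / [4] / [6]
  Insert 7 (step 7): P = [3, 5, 7, 9] / [4, 8] / [6];  Q = [1, 2, 3, 5] / [4, 7] / [6]
  Insert 1 (step 8): P = [1, 5, 7, 9] / [3, 8] / [4] / [6];  Q = [1, 2, 3, 5] / [4, 7] / [6] / [8]
  Insert 2 (step 9): P = [1, 2, 7, 9] / [3, 5] / [4, 8] / [6];  Q = [1, 2, 3, 5] / [4, 7] / [6, 9] / [8]
Final shape: (4, 2, 2, 1).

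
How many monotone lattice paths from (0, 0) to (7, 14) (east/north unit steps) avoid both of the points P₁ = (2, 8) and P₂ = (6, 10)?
Number of paths = 58825

Inclusion–exclusion. Total paths: C(21, 7) = 116280. Through P₁: C(10, 2)·C(11, 5) = 20790. Through P₂: C(16, 6)·C(5, 1) = 40040. Since P₁ is strictly southwest of P₂, a monotone path through both must visit P₁ then P₂; paths through both = C(10, 2)·C(6, 4)·C(5, 1) = 3375. Avoid both = 116280 − 20790 − 40040 + 3375 = 58825.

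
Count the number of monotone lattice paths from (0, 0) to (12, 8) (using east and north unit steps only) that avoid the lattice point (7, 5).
Number of paths = 81618

Total paths from (0, 0) to (12, 8): C(20, 12) = 125970. Paths through (7, 5): (paths (0, 0) → (7, 5)) × (paths (7, 5) → (12, 8)) = C(12, 7) · C(8, 5) = 792 · 56 = 44352. Avoidance count = 125970 − 44352 = 81618.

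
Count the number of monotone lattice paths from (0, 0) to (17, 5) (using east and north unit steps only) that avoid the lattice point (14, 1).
Number of paths = 25809

Total paths from (0, 0) to (17, 5): C(22, 17) = 26334. Paths through (14, 1): (paths (0, 0) → (14, 1)) × (paths (14, 1) → (17, 5)) = C(15, 14) · C(7, 3) = 15 · 35 = 525. Avoidance count = 26334 − 525 = 25809.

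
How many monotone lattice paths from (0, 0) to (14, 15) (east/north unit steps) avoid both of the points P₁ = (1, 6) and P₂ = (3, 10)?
Number of paths = 73286212

Inclusion–exclusion. Total paths: C(29, 14) = 77558760. Through P₁: C(7, 1)·C(22, 13) = 3481940. Through P₂: C(13, 3)·C(16, 11) = 1249248. Since P₁ is strictly southwest of P₂, a monotone path through both must visit P₁ then P₂; paths through both = C(7, 1)·C(6, 2)·C(16, 11) = 458640. Avoid both = 77558760 − 3481940 − 1249248 + 458640 = 73286212.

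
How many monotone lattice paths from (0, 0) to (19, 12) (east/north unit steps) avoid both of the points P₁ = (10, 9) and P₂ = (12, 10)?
Number of paths = 107494933

Inclusion–exclusion. Total paths: C(31, 19) = 141120525. Through P₁: C(19, 10)·C(12, 9) = 20323160. Through P₂: C(22, 12)·C(9, 7) = 23279256. Since P₁ is strictly southwest of P₂, a monotone path through both must visit P₁ then P₂; paths through both = C(19, 10)·C(3, 2)·C(9, 7) = 9976824. Avoid both = 141120525 − 20323160 − 23279256 + 9976824 = 107494933.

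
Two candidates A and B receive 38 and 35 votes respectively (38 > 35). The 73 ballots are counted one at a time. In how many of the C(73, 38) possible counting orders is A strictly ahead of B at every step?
Strict-lead orderings = 33991005938761288872

Total orderings of the 73 votes with 38 for A: C(73, 38) = 827114477843191362552. By the Bertrand ballot formula (Cycle Lemma / reflection principle), the number of orderings in which A is strictly ahead of B throughout is (p − q)/(p + q) · C(p + q, p) = (38 − 35)/(38 + 35) · 827114477843191362552 = 33991005938761288872.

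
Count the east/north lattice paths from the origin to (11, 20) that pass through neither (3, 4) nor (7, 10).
Number of paths = 46820732

Inclusion–exclusion. Total paths: C(31, 11) = 84672315. Through P₁: C(7, 3)·C(24, 8) = 25741485. Through P₂: C(17, 7)·C(14, 4) = 19467448. Since P₁ is strictly southwest of P₂, a monotone path through both must visit P₁ then P₂; paths through both = C(7, 3)·C(10, 4)·C(14, 4) = 7357350. Avoid both = 84672315 − 25741485 − 19467448 + 7357350 = 46820732.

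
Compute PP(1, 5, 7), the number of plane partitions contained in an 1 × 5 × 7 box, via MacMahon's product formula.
PP(1, 5, 7) = 792

Evaluate the triple product over i = 1..1, j = 1..5, k = 1..7. The factors are (2/1) · (3/2) · (4/3) · (5/4) · (6/5) · (7/6) · (8/7) · (3/2) · … (35 factors total). The numerators and denominators telescope so the product is an integer; carrying out the multiplication exactly gives PP(1, 5, 7) = 792.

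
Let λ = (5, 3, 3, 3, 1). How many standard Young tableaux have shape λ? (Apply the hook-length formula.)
# SYT of shape (5, 3, 3, 3, 1) = 100100

Hook-length formula: f^λ = n! / Π hook(c), product over all cells c of the Young diagram. For λ = (5, 3, 3, 3, 1), n = 15 boxes. Hook lengths by row (left-to-right, top-to-bottom): [9, 7, 6, 2, 1]; [6, 4, 3]; [5, 3, 2]; [4, 2, 1]; [1]. Product of hooks = 13063680. So f^λ = 15! / 13063680 = 1307674368000 / 13063680 = 100100.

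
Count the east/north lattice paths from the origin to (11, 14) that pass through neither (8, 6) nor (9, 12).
Number of paths = 2324451

Inclusion–exclusion. Total paths: C(25, 11) = 4457400. Through P₁: C(14, 8)·C(11, 3) = 495495. Through P₂: C(21, 9)·C(4, 2) = 1763580. Since P₁ is strictly southwest of P₂, a monotone path through both must visit P₁ then P₂; paths through both = C(14, 8)·C(7, 1)·C(4, 2) = 126126. Avoid both = 4457400 − 495495 − 1763580 + 126126 = 2324451.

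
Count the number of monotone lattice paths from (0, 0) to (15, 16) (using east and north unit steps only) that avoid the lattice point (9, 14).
Number of paths = 277658875

Total paths from (0, 0) to (15, 16): C(31, 15) = 300540195. Paths through (9, 14): (paths (0, 0) → (9, 14)) × (paths (9, 14) → (15, 16)) = C(23, 9) · C(8, 6) = 817190 · 28 = 22881320. Avoidance count = 300540195 − 22881320 = 277658875.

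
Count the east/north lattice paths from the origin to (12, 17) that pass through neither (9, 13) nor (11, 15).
Number of paths = 20261315

Inclusion–exclusion. Total paths: C(29, 12) = 51895935. Through P₁: C(22, 9)·C(7, 3) = 17409700. Through P₂: C(26, 11)·C(3, 1) = 23178480. Since P₁ is strictly southwest of P₂, a monotone path through both must visit P₁ then P₂; paths through both = C(22, 9)·C(4, 2)·C(3, 1) = 8953560. Avoid both = 51895935 − 17409700 − 23178480 + 8953560 = 20261315.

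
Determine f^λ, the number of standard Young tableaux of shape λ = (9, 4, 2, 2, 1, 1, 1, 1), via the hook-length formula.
# SYT of shape (9, 4, 2, 2, 1, 1, 1, 1) = 214274970

Hook-length formula: f^λ = n! / Π hook(c), product over all cells c of the Young diagram. For λ = (9, 4, 2, 2, 1, 1, 1, 1), n = 21 boxes. Hook lengths by row (left-to-right, top-to-bottom): [16, 11, 8, 7, 5, 4, 3, 2, 1]; [10, 5, 2, 1]; [7, 2]; [6, 1]; [4]; [3]; [2]; [1]. Product of hooks = 238436352000. So f^λ = 21! / 238436352000 = 51090942171709440000 / 238436352000 = 214274970.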